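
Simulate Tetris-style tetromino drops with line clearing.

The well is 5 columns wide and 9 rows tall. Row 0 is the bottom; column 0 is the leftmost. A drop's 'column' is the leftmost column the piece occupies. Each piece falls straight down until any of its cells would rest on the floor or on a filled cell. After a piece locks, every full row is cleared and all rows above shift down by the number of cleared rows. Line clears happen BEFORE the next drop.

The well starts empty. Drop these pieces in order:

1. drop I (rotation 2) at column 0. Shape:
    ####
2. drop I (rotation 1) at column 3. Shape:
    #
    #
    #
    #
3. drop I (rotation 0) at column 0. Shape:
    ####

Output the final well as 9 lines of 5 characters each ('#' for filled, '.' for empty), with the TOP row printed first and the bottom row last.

Drop 1: I rot2 at col 0 lands with bottom-row=0; cleared 0 line(s) (total 0); column heights now [1 1 1 1 0], max=1
Drop 2: I rot1 at col 3 lands with bottom-row=1; cleared 0 line(s) (total 0); column heights now [1 1 1 5 0], max=5
Drop 3: I rot0 at col 0 lands with bottom-row=5; cleared 0 line(s) (total 0); column heights now [6 6 6 6 0], max=6

Answer: .....
.....
.....
####.
...#.
...#.
...#.
...#.
####.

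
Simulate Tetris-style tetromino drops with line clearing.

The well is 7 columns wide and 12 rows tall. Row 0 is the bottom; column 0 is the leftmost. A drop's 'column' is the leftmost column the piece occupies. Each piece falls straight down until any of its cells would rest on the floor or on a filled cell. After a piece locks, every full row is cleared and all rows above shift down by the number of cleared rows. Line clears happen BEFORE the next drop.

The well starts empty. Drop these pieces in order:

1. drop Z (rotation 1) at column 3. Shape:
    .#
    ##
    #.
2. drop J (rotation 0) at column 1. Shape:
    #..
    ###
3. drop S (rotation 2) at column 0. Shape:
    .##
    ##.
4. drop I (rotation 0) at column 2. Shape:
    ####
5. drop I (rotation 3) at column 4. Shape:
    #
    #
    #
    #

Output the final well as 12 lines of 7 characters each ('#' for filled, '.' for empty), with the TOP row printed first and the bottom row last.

Answer: .......
....#..
....#..
....#..
....#..
..####.
.##....
##.....
.#.....
.####..
...##..
...#...

Derivation:
Drop 1: Z rot1 at col 3 lands with bottom-row=0; cleared 0 line(s) (total 0); column heights now [0 0 0 2 3 0 0], max=3
Drop 2: J rot0 at col 1 lands with bottom-row=2; cleared 0 line(s) (total 0); column heights now [0 4 3 3 3 0 0], max=4
Drop 3: S rot2 at col 0 lands with bottom-row=4; cleared 0 line(s) (total 0); column heights now [5 6 6 3 3 0 0], max=6
Drop 4: I rot0 at col 2 lands with bottom-row=6; cleared 0 line(s) (total 0); column heights now [5 6 7 7 7 7 0], max=7
Drop 5: I rot3 at col 4 lands with bottom-row=7; cleared 0 line(s) (total 0); column heights now [5 6 7 7 11 7 0], max=11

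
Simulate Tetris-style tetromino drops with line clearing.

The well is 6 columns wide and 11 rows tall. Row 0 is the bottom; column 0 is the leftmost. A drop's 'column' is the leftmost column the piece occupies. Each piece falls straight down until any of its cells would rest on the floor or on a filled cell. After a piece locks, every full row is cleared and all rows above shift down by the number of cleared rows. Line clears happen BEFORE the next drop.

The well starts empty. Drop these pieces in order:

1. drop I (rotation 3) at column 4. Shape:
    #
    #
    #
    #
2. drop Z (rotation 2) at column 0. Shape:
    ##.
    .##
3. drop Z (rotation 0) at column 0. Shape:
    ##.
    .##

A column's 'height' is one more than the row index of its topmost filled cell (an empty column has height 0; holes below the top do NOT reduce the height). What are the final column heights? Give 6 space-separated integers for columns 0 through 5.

Answer: 4 4 3 0 4 0

Derivation:
Drop 1: I rot3 at col 4 lands with bottom-row=0; cleared 0 line(s) (total 0); column heights now [0 0 0 0 4 0], max=4
Drop 2: Z rot2 at col 0 lands with bottom-row=0; cleared 0 line(s) (total 0); column heights now [2 2 1 0 4 0], max=4
Drop 3: Z rot0 at col 0 lands with bottom-row=2; cleared 0 line(s) (total 0); column heights now [4 4 3 0 4 0], max=4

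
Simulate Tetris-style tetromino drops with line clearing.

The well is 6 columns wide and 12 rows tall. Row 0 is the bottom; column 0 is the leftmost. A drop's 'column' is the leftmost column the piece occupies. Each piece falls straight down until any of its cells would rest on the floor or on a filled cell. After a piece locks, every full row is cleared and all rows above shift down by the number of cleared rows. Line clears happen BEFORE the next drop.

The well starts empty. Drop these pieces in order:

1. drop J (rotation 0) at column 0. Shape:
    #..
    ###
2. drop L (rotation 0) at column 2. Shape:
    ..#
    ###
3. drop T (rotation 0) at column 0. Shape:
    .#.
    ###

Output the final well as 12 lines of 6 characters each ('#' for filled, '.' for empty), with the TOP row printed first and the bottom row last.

Answer: ......
......
......
......
......
......
......
......
.#....
###.#.
#.###.
###...

Derivation:
Drop 1: J rot0 at col 0 lands with bottom-row=0; cleared 0 line(s) (total 0); column heights now [2 1 1 0 0 0], max=2
Drop 2: L rot0 at col 2 lands with bottom-row=1; cleared 0 line(s) (total 0); column heights now [2 1 2 2 3 0], max=3
Drop 3: T rot0 at col 0 lands with bottom-row=2; cleared 0 line(s) (total 0); column heights now [3 4 3 2 3 0], max=4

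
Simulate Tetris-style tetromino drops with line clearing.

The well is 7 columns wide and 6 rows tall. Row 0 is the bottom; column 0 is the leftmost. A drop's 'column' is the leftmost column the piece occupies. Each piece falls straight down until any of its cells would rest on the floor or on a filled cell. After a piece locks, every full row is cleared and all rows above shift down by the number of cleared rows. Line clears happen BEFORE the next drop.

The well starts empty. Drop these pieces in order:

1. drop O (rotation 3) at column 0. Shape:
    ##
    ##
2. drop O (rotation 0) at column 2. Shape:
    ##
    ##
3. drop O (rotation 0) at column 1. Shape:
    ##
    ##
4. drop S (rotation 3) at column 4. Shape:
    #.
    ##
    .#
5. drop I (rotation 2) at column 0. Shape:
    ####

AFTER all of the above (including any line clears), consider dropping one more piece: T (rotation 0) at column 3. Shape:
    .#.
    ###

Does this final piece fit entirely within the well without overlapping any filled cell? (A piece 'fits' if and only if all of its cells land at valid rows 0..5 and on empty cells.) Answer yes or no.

Answer: no

Derivation:
Drop 1: O rot3 at col 0 lands with bottom-row=0; cleared 0 line(s) (total 0); column heights now [2 2 0 0 0 0 0], max=2
Drop 2: O rot0 at col 2 lands with bottom-row=0; cleared 0 line(s) (total 0); column heights now [2 2 2 2 0 0 0], max=2
Drop 3: O rot0 at col 1 lands with bottom-row=2; cleared 0 line(s) (total 0); column heights now [2 4 4 2 0 0 0], max=4
Drop 4: S rot3 at col 4 lands with bottom-row=0; cleared 0 line(s) (total 0); column heights now [2 4 4 2 3 2 0], max=4
Drop 5: I rot2 at col 0 lands with bottom-row=4; cleared 0 line(s) (total 0); column heights now [5 5 5 5 3 2 0], max=5
Test piece T rot0 at col 3 (width 3): heights before test = [5 5 5 5 3 2 0]; fits = False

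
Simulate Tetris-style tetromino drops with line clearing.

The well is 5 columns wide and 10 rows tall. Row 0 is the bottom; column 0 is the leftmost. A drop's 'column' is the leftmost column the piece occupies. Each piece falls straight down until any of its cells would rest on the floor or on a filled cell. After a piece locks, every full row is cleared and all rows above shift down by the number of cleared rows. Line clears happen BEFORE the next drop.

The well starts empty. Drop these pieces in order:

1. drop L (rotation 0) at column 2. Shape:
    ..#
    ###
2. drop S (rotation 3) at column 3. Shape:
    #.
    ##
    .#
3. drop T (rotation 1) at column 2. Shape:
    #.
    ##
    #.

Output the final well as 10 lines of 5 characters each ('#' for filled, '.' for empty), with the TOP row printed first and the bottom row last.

Answer: .....
.....
.....
..#..
..##.
..##.
...##
....#
....#
..###

Derivation:
Drop 1: L rot0 at col 2 lands with bottom-row=0; cleared 0 line(s) (total 0); column heights now [0 0 1 1 2], max=2
Drop 2: S rot3 at col 3 lands with bottom-row=2; cleared 0 line(s) (total 0); column heights now [0 0 1 5 4], max=5
Drop 3: T rot1 at col 2 lands with bottom-row=4; cleared 0 line(s) (total 0); column heights now [0 0 7 6 4], max=7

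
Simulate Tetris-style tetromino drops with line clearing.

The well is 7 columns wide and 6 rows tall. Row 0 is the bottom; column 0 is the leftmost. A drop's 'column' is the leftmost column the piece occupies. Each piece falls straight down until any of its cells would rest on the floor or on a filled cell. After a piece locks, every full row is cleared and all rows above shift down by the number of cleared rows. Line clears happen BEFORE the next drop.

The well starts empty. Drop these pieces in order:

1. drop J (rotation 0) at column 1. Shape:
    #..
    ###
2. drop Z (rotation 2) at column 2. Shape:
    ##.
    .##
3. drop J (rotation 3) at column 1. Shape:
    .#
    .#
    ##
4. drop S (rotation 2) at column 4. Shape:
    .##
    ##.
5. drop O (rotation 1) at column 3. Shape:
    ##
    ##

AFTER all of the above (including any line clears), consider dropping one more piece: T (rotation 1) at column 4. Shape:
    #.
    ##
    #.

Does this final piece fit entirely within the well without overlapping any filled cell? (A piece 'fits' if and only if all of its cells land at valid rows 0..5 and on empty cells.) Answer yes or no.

Drop 1: J rot0 at col 1 lands with bottom-row=0; cleared 0 line(s) (total 0); column heights now [0 2 1 1 0 0 0], max=2
Drop 2: Z rot2 at col 2 lands with bottom-row=1; cleared 0 line(s) (total 0); column heights now [0 2 3 3 2 0 0], max=3
Drop 3: J rot3 at col 1 lands with bottom-row=3; cleared 0 line(s) (total 0); column heights now [0 4 6 3 2 0 0], max=6
Drop 4: S rot2 at col 4 lands with bottom-row=2; cleared 0 line(s) (total 0); column heights now [0 4 6 3 3 4 4], max=6
Drop 5: O rot1 at col 3 lands with bottom-row=3; cleared 0 line(s) (total 0); column heights now [0 4 6 5 5 4 4], max=6
Test piece T rot1 at col 4 (width 2): heights before test = [0 4 6 5 5 4 4]; fits = False

Answer: no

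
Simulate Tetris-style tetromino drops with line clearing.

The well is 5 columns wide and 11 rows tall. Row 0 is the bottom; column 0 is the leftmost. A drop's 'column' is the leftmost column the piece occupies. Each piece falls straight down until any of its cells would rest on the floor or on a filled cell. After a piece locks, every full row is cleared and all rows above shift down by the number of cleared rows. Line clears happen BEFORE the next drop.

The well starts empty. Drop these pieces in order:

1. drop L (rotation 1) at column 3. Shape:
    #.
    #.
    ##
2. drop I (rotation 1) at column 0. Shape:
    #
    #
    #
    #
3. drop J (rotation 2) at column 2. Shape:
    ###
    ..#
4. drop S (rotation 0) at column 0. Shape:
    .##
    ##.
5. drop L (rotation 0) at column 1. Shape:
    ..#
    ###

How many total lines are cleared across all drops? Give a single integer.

Drop 1: L rot1 at col 3 lands with bottom-row=0; cleared 0 line(s) (total 0); column heights now [0 0 0 3 1], max=3
Drop 2: I rot1 at col 0 lands with bottom-row=0; cleared 0 line(s) (total 0); column heights now [4 0 0 3 1], max=4
Drop 3: J rot2 at col 2 lands with bottom-row=2; cleared 0 line(s) (total 0); column heights now [4 0 4 4 4], max=4
Drop 4: S rot0 at col 0 lands with bottom-row=4; cleared 0 line(s) (total 0); column heights now [5 6 6 4 4], max=6
Drop 5: L rot0 at col 1 lands with bottom-row=6; cleared 0 line(s) (total 0); column heights now [5 7 7 8 4], max=8

Answer: 0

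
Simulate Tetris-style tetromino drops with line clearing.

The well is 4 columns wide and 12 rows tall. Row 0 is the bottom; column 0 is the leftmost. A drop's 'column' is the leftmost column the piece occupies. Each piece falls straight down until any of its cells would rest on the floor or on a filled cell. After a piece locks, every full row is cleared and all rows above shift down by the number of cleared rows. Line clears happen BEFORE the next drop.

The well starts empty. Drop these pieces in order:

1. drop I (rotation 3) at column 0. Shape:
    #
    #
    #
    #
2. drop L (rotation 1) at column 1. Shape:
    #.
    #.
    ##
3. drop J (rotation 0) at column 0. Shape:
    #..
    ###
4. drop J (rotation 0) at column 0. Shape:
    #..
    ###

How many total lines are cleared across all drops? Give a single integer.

Answer: 0

Derivation:
Drop 1: I rot3 at col 0 lands with bottom-row=0; cleared 0 line(s) (total 0); column heights now [4 0 0 0], max=4
Drop 2: L rot1 at col 1 lands with bottom-row=0; cleared 0 line(s) (total 0); column heights now [4 3 1 0], max=4
Drop 3: J rot0 at col 0 lands with bottom-row=4; cleared 0 line(s) (total 0); column heights now [6 5 5 0], max=6
Drop 4: J rot0 at col 0 lands with bottom-row=6; cleared 0 line(s) (total 0); column heights now [8 7 7 0], max=8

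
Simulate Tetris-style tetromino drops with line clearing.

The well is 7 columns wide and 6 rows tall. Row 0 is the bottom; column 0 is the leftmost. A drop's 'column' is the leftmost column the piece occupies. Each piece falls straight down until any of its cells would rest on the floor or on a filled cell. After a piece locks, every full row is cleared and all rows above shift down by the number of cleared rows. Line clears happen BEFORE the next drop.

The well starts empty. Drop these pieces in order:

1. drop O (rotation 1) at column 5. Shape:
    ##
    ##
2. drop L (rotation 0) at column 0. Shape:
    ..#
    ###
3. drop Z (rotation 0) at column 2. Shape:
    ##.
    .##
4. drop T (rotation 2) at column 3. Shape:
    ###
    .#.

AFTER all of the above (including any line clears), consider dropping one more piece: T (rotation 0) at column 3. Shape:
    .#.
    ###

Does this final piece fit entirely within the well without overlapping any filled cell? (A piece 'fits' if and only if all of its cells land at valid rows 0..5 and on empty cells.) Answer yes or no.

Drop 1: O rot1 at col 5 lands with bottom-row=0; cleared 0 line(s) (total 0); column heights now [0 0 0 0 0 2 2], max=2
Drop 2: L rot0 at col 0 lands with bottom-row=0; cleared 0 line(s) (total 0); column heights now [1 1 2 0 0 2 2], max=2
Drop 3: Z rot0 at col 2 lands with bottom-row=1; cleared 0 line(s) (total 0); column heights now [1 1 3 3 2 2 2], max=3
Drop 4: T rot2 at col 3 lands with bottom-row=2; cleared 0 line(s) (total 0); column heights now [1 1 3 4 4 4 2], max=4
Test piece T rot0 at col 3 (width 3): heights before test = [1 1 3 4 4 4 2]; fits = True

Answer: yes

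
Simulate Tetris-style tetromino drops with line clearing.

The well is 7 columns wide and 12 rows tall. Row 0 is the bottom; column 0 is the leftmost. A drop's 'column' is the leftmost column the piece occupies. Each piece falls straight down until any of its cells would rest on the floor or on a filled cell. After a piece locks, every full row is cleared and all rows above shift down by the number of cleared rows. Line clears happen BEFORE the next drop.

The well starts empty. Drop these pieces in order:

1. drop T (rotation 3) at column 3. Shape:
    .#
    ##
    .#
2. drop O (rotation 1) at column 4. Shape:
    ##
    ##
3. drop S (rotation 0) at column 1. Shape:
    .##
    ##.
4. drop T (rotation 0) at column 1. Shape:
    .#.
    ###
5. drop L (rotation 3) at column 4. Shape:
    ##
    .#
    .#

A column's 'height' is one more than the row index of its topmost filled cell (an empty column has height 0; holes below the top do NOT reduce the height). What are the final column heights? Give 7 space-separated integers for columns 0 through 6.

Answer: 0 4 5 4 8 8 0

Derivation:
Drop 1: T rot3 at col 3 lands with bottom-row=0; cleared 0 line(s) (total 0); column heights now [0 0 0 2 3 0 0], max=3
Drop 2: O rot1 at col 4 lands with bottom-row=3; cleared 0 line(s) (total 0); column heights now [0 0 0 2 5 5 0], max=5
Drop 3: S rot0 at col 1 lands with bottom-row=1; cleared 0 line(s) (total 0); column heights now [0 2 3 3 5 5 0], max=5
Drop 4: T rot0 at col 1 lands with bottom-row=3; cleared 0 line(s) (total 0); column heights now [0 4 5 4 5 5 0], max=5
Drop 5: L rot3 at col 4 lands with bottom-row=5; cleared 0 line(s) (total 0); column heights now [0 4 5 4 8 8 0], max=8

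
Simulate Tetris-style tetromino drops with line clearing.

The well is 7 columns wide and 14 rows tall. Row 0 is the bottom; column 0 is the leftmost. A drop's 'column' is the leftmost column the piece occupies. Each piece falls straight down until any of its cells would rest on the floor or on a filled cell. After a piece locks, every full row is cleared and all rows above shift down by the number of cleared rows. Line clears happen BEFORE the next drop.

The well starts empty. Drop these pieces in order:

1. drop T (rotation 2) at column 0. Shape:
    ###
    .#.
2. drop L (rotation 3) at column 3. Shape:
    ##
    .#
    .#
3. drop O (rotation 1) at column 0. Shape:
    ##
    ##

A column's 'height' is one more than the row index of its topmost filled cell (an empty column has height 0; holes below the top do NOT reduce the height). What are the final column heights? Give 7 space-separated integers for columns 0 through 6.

Answer: 4 4 2 3 3 0 0

Derivation:
Drop 1: T rot2 at col 0 lands with bottom-row=0; cleared 0 line(s) (total 0); column heights now [2 2 2 0 0 0 0], max=2
Drop 2: L rot3 at col 3 lands with bottom-row=0; cleared 0 line(s) (total 0); column heights now [2 2 2 3 3 0 0], max=3
Drop 3: O rot1 at col 0 lands with bottom-row=2; cleared 0 line(s) (total 0); column heights now [4 4 2 3 3 0 0], max=4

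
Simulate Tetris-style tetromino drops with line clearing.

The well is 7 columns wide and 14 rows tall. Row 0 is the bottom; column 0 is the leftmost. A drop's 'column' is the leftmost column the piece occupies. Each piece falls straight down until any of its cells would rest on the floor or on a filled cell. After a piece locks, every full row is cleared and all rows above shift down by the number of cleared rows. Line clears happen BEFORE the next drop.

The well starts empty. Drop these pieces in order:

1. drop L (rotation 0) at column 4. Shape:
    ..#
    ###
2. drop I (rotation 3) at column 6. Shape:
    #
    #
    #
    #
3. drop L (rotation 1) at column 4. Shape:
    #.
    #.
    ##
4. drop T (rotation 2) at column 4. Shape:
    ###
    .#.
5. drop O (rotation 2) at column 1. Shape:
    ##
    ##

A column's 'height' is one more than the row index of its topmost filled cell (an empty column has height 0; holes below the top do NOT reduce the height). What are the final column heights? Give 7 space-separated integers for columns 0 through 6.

Drop 1: L rot0 at col 4 lands with bottom-row=0; cleared 0 line(s) (total 0); column heights now [0 0 0 0 1 1 2], max=2
Drop 2: I rot3 at col 6 lands with bottom-row=2; cleared 0 line(s) (total 0); column heights now [0 0 0 0 1 1 6], max=6
Drop 3: L rot1 at col 4 lands with bottom-row=1; cleared 0 line(s) (total 0); column heights now [0 0 0 0 4 2 6], max=6
Drop 4: T rot2 at col 4 lands with bottom-row=5; cleared 0 line(s) (total 0); column heights now [0 0 0 0 7 7 7], max=7
Drop 5: O rot2 at col 1 lands with bottom-row=0; cleared 0 line(s) (total 0); column heights now [0 2 2 0 7 7 7], max=7

Answer: 0 2 2 0 7 7 7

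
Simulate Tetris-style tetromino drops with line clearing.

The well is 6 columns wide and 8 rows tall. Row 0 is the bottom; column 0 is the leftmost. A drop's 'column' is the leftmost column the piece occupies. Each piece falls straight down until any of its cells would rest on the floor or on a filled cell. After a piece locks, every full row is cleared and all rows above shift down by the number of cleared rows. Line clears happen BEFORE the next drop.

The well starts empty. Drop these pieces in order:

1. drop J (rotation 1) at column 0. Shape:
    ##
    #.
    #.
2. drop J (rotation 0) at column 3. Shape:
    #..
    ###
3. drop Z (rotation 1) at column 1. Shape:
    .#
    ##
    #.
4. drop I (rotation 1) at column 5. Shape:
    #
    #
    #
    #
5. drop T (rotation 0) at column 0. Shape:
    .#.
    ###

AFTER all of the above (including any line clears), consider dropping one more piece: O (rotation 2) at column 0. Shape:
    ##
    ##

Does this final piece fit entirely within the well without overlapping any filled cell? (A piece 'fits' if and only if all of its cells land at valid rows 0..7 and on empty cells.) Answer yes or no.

Drop 1: J rot1 at col 0 lands with bottom-row=0; cleared 0 line(s) (total 0); column heights now [3 3 0 0 0 0], max=3
Drop 2: J rot0 at col 3 lands with bottom-row=0; cleared 0 line(s) (total 0); column heights now [3 3 0 2 1 1], max=3
Drop 3: Z rot1 at col 1 lands with bottom-row=3; cleared 0 line(s) (total 0); column heights now [3 5 6 2 1 1], max=6
Drop 4: I rot1 at col 5 lands with bottom-row=1; cleared 0 line(s) (total 0); column heights now [3 5 6 2 1 5], max=6
Drop 5: T rot0 at col 0 lands with bottom-row=6; cleared 0 line(s) (total 0); column heights now [7 8 7 2 1 5], max=8
Test piece O rot2 at col 0 (width 2): heights before test = [7 8 7 2 1 5]; fits = False

Answer: no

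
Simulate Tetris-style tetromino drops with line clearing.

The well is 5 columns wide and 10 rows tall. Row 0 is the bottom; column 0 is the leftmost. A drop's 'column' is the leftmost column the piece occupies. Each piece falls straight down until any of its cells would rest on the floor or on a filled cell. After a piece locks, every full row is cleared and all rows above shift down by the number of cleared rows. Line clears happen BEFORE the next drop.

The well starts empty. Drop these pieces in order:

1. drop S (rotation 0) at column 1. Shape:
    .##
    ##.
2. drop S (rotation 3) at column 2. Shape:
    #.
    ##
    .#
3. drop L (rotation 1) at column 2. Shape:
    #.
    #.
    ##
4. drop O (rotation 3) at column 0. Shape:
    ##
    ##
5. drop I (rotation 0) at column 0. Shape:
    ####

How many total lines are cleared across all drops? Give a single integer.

Drop 1: S rot0 at col 1 lands with bottom-row=0; cleared 0 line(s) (total 0); column heights now [0 1 2 2 0], max=2
Drop 2: S rot3 at col 2 lands with bottom-row=2; cleared 0 line(s) (total 0); column heights now [0 1 5 4 0], max=5
Drop 3: L rot1 at col 2 lands with bottom-row=5; cleared 0 line(s) (total 0); column heights now [0 1 8 6 0], max=8
Drop 4: O rot3 at col 0 lands with bottom-row=1; cleared 0 line(s) (total 0); column heights now [3 3 8 6 0], max=8
Drop 5: I rot0 at col 0 lands with bottom-row=8; cleared 0 line(s) (total 0); column heights now [9 9 9 9 0], max=9

Answer: 0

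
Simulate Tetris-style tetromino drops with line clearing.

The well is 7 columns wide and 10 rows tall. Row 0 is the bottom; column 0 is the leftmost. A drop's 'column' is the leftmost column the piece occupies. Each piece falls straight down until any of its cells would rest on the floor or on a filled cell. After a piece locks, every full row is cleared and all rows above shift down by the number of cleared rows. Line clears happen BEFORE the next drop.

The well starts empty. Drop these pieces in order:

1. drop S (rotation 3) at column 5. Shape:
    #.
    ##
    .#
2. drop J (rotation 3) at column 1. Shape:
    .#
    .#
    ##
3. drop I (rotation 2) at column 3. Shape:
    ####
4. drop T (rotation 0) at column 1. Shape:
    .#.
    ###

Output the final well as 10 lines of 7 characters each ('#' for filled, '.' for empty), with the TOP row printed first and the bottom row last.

Drop 1: S rot3 at col 5 lands with bottom-row=0; cleared 0 line(s) (total 0); column heights now [0 0 0 0 0 3 2], max=3
Drop 2: J rot3 at col 1 lands with bottom-row=0; cleared 0 line(s) (total 0); column heights now [0 1 3 0 0 3 2], max=3
Drop 3: I rot2 at col 3 lands with bottom-row=3; cleared 0 line(s) (total 0); column heights now [0 1 3 4 4 4 4], max=4
Drop 4: T rot0 at col 1 lands with bottom-row=4; cleared 0 line(s) (total 0); column heights now [0 5 6 5 4 4 4], max=6

Answer: .......
.......
.......
.......
..#....
.###...
...####
..#..#.
..#..##
.##...#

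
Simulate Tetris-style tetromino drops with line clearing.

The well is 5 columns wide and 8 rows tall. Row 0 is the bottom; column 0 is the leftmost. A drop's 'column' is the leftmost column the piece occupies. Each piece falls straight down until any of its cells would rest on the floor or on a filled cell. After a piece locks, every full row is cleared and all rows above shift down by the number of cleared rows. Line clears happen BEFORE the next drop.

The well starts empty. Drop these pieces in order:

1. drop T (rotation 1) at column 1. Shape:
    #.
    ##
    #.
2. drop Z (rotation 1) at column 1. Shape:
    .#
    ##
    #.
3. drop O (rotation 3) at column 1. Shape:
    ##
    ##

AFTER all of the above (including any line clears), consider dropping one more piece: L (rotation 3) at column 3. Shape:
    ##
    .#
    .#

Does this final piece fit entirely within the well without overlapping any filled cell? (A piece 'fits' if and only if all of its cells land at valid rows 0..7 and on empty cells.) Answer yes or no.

Answer: yes

Derivation:
Drop 1: T rot1 at col 1 lands with bottom-row=0; cleared 0 line(s) (total 0); column heights now [0 3 2 0 0], max=3
Drop 2: Z rot1 at col 1 lands with bottom-row=3; cleared 0 line(s) (total 0); column heights now [0 5 6 0 0], max=6
Drop 3: O rot3 at col 1 lands with bottom-row=6; cleared 0 line(s) (total 0); column heights now [0 8 8 0 0], max=8
Test piece L rot3 at col 3 (width 2): heights before test = [0 8 8 0 0]; fits = True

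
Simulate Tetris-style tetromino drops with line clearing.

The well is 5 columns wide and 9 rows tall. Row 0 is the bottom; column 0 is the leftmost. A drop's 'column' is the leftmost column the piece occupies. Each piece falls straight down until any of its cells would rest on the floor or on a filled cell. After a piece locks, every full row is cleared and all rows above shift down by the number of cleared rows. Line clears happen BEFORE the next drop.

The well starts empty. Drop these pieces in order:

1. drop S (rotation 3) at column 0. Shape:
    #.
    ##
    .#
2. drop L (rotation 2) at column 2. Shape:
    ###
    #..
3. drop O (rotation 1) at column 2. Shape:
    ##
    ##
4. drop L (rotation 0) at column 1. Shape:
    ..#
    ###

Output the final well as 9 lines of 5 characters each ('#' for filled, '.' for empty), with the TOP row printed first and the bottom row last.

Answer: .....
.....
.....
.....
...#.
.###.
..##.
#.##.
.##..

Derivation:
Drop 1: S rot3 at col 0 lands with bottom-row=0; cleared 0 line(s) (total 0); column heights now [3 2 0 0 0], max=3
Drop 2: L rot2 at col 2 lands with bottom-row=0; cleared 1 line(s) (total 1); column heights now [2 1 1 0 0], max=2
Drop 3: O rot1 at col 2 lands with bottom-row=1; cleared 0 line(s) (total 1); column heights now [2 1 3 3 0], max=3
Drop 4: L rot0 at col 1 lands with bottom-row=3; cleared 0 line(s) (total 1); column heights now [2 4 4 5 0], max=5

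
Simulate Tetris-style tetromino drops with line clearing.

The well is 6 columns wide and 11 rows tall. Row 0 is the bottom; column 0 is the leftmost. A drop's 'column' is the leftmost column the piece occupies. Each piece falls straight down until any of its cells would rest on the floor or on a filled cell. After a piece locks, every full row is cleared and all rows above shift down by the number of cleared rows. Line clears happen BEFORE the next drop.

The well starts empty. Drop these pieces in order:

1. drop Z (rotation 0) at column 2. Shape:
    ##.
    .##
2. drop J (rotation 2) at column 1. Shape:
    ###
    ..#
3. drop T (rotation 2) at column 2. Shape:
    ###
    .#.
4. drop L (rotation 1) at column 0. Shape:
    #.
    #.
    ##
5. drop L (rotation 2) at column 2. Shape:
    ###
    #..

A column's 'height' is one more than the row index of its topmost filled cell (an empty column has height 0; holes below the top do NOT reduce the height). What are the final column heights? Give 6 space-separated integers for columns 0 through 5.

Answer: 7 5 8 8 8 0

Derivation:
Drop 1: Z rot0 at col 2 lands with bottom-row=0; cleared 0 line(s) (total 0); column heights now [0 0 2 2 1 0], max=2
Drop 2: J rot2 at col 1 lands with bottom-row=2; cleared 0 line(s) (total 0); column heights now [0 4 4 4 1 0], max=4
Drop 3: T rot2 at col 2 lands with bottom-row=4; cleared 0 line(s) (total 0); column heights now [0 4 6 6 6 0], max=6
Drop 4: L rot1 at col 0 lands with bottom-row=4; cleared 0 line(s) (total 0); column heights now [7 5 6 6 6 0], max=7
Drop 5: L rot2 at col 2 lands with bottom-row=6; cleared 0 line(s) (total 0); column heights now [7 5 8 8 8 0], max=8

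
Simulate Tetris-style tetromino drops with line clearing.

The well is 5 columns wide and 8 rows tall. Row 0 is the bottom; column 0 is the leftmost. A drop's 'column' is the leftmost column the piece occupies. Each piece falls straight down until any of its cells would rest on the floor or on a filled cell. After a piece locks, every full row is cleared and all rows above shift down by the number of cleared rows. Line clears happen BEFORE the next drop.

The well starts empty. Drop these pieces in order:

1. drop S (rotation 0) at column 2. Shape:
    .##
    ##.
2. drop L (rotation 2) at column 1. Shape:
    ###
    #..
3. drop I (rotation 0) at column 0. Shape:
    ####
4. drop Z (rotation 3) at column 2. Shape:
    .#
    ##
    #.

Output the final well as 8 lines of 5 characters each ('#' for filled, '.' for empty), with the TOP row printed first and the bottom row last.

Answer: .....
...#.
..##.
..#..
####.
.###.
.#.##
..##.

Derivation:
Drop 1: S rot0 at col 2 lands with bottom-row=0; cleared 0 line(s) (total 0); column heights now [0 0 1 2 2], max=2
Drop 2: L rot2 at col 1 lands with bottom-row=1; cleared 0 line(s) (total 0); column heights now [0 3 3 3 2], max=3
Drop 3: I rot0 at col 0 lands with bottom-row=3; cleared 0 line(s) (total 0); column heights now [4 4 4 4 2], max=4
Drop 4: Z rot3 at col 2 lands with bottom-row=4; cleared 0 line(s) (total 0); column heights now [4 4 6 7 2], max=7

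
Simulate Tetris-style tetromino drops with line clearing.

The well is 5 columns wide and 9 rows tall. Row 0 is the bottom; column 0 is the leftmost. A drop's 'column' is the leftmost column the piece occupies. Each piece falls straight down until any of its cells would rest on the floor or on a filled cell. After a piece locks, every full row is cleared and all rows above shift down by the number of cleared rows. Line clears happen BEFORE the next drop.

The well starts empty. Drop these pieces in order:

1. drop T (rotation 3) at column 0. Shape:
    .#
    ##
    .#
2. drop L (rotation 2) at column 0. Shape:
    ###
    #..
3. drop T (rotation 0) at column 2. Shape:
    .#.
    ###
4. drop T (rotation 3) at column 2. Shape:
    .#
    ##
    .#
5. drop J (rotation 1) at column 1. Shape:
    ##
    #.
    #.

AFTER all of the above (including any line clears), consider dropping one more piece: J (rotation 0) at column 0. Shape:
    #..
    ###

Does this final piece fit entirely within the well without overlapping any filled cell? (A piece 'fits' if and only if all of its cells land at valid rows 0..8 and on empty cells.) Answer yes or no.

Drop 1: T rot3 at col 0 lands with bottom-row=0; cleared 0 line(s) (total 0); column heights now [2 3 0 0 0], max=3
Drop 2: L rot2 at col 0 lands with bottom-row=2; cleared 0 line(s) (total 0); column heights now [4 4 4 0 0], max=4
Drop 3: T rot0 at col 2 lands with bottom-row=4; cleared 0 line(s) (total 0); column heights now [4 4 5 6 5], max=6
Drop 4: T rot3 at col 2 lands with bottom-row=6; cleared 0 line(s) (total 0); column heights now [4 4 8 9 5], max=9
Drop 5: J rot1 at col 1 lands with bottom-row=6; cleared 0 line(s) (total 0); column heights now [4 9 9 9 5], max=9
Test piece J rot0 at col 0 (width 3): heights before test = [4 9 9 9 5]; fits = False

Answer: no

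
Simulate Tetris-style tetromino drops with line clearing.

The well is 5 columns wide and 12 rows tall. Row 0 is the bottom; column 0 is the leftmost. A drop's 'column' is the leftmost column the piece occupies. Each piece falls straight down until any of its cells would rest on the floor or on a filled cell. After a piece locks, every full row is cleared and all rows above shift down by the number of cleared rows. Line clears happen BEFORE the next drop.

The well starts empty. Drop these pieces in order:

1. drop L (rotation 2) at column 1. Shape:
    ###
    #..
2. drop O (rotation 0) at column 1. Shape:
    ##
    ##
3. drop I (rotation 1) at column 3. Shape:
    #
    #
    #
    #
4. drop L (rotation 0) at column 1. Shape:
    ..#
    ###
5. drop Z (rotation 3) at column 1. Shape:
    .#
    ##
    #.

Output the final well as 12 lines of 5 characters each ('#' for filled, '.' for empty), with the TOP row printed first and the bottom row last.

Drop 1: L rot2 at col 1 lands with bottom-row=0; cleared 0 line(s) (total 0); column heights now [0 2 2 2 0], max=2
Drop 2: O rot0 at col 1 lands with bottom-row=2; cleared 0 line(s) (total 0); column heights now [0 4 4 2 0], max=4
Drop 3: I rot1 at col 3 lands with bottom-row=2; cleared 0 line(s) (total 0); column heights now [0 4 4 6 0], max=6
Drop 4: L rot0 at col 1 lands with bottom-row=6; cleared 0 line(s) (total 0); column heights now [0 7 7 8 0], max=8
Drop 5: Z rot3 at col 1 lands with bottom-row=7; cleared 0 line(s) (total 0); column heights now [0 9 10 8 0], max=10

Answer: .....
.....
..#..
.##..
.#.#.
.###.
...#.
...#.
.###.
.###.
.###.
.#...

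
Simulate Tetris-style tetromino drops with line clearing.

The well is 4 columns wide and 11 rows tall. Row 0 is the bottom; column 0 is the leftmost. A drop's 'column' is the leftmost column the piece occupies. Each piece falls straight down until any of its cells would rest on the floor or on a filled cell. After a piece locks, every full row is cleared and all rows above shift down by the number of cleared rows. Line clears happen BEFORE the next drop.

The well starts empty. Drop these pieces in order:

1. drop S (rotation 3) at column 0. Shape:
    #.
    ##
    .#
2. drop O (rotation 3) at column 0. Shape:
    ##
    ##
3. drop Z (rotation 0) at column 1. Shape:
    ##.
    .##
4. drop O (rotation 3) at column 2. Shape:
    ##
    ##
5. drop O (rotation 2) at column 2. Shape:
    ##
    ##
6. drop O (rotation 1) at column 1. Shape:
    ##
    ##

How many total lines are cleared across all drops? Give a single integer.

Drop 1: S rot3 at col 0 lands with bottom-row=0; cleared 0 line(s) (total 0); column heights now [3 2 0 0], max=3
Drop 2: O rot3 at col 0 lands with bottom-row=3; cleared 0 line(s) (total 0); column heights now [5 5 0 0], max=5
Drop 3: Z rot0 at col 1 lands with bottom-row=4; cleared 1 line(s) (total 1); column heights now [4 5 5 0], max=5
Drop 4: O rot3 at col 2 lands with bottom-row=5; cleared 0 line(s) (total 1); column heights now [4 5 7 7], max=7
Drop 5: O rot2 at col 2 lands with bottom-row=7; cleared 0 line(s) (total 1); column heights now [4 5 9 9], max=9
Drop 6: O rot1 at col 1 lands with bottom-row=9; cleared 0 line(s) (total 1); column heights now [4 11 11 9], max=11

Answer: 1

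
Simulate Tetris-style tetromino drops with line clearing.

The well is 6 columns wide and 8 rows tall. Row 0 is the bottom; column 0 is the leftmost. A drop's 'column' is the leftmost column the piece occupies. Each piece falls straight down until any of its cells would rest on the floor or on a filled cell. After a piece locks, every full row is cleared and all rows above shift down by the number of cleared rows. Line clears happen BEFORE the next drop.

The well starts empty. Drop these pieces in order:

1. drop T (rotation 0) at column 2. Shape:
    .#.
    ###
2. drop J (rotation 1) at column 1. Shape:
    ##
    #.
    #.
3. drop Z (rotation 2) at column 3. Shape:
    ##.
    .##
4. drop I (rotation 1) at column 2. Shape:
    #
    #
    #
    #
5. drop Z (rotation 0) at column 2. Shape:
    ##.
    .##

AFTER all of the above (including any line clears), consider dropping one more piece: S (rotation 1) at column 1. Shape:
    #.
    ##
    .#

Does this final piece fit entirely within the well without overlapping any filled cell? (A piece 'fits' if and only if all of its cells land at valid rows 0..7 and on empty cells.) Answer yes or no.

Answer: no

Derivation:
Drop 1: T rot0 at col 2 lands with bottom-row=0; cleared 0 line(s) (total 0); column heights now [0 0 1 2 1 0], max=2
Drop 2: J rot1 at col 1 lands with bottom-row=0; cleared 0 line(s) (total 0); column heights now [0 3 3 2 1 0], max=3
Drop 3: Z rot2 at col 3 lands with bottom-row=1; cleared 0 line(s) (total 0); column heights now [0 3 3 3 3 2], max=3
Drop 4: I rot1 at col 2 lands with bottom-row=3; cleared 0 line(s) (total 0); column heights now [0 3 7 3 3 2], max=7
Drop 5: Z rot0 at col 2 lands with bottom-row=6; cleared 0 line(s) (total 0); column heights now [0 3 8 8 7 2], max=8
Test piece S rot1 at col 1 (width 2): heights before test = [0 3 8 8 7 2]; fits = False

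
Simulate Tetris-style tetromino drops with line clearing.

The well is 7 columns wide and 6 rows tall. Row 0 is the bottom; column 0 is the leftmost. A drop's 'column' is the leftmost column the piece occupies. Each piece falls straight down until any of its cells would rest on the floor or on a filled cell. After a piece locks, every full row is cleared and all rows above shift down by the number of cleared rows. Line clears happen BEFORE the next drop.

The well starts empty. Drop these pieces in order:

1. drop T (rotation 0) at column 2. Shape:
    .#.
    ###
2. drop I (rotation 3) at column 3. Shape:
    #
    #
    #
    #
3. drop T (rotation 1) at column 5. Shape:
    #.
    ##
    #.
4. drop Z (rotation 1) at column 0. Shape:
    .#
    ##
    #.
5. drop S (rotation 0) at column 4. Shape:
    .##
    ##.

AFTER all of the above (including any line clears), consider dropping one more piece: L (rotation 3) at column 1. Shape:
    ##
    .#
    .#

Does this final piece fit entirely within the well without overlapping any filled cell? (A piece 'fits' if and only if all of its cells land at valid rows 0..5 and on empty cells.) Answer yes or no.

Answer: yes

Derivation:
Drop 1: T rot0 at col 2 lands with bottom-row=0; cleared 0 line(s) (total 0); column heights now [0 0 1 2 1 0 0], max=2
Drop 2: I rot3 at col 3 lands with bottom-row=2; cleared 0 line(s) (total 0); column heights now [0 0 1 6 1 0 0], max=6
Drop 3: T rot1 at col 5 lands with bottom-row=0; cleared 0 line(s) (total 0); column heights now [0 0 1 6 1 3 2], max=6
Drop 4: Z rot1 at col 0 lands with bottom-row=0; cleared 0 line(s) (total 0); column heights now [2 3 1 6 1 3 2], max=6
Drop 5: S rot0 at col 4 lands with bottom-row=3; cleared 0 line(s) (total 0); column heights now [2 3 1 6 4 5 5], max=6
Test piece L rot3 at col 1 (width 2): heights before test = [2 3 1 6 4 5 5]; fits = True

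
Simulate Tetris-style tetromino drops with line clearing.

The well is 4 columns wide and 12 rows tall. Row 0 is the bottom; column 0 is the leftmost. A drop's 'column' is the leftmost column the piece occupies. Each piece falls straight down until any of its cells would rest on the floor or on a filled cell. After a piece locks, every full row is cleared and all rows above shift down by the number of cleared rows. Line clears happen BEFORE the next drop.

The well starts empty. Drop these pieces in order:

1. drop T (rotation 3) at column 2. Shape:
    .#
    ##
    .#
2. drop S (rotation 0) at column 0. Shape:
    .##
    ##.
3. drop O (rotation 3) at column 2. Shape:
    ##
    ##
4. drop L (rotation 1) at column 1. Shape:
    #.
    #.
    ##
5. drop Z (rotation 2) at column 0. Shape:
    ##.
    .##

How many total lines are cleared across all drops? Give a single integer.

Answer: 1

Derivation:
Drop 1: T rot3 at col 2 lands with bottom-row=0; cleared 0 line(s) (total 0); column heights now [0 0 2 3], max=3
Drop 2: S rot0 at col 0 lands with bottom-row=1; cleared 1 line(s) (total 1); column heights now [0 2 2 2], max=2
Drop 3: O rot3 at col 2 lands with bottom-row=2; cleared 0 line(s) (total 1); column heights now [0 2 4 4], max=4
Drop 4: L rot1 at col 1 lands with bottom-row=4; cleared 0 line(s) (total 1); column heights now [0 7 5 4], max=7
Drop 5: Z rot2 at col 0 lands with bottom-row=7; cleared 0 line(s) (total 1); column heights now [9 9 8 4], max=9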